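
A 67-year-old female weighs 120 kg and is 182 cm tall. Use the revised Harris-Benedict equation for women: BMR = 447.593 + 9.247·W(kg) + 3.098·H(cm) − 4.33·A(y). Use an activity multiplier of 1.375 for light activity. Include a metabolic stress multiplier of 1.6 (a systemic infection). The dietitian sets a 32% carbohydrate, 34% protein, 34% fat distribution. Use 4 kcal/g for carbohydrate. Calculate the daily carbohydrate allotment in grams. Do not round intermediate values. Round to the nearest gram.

322 g/day

Harris-Benedict: BMR = 447.593 + 9.247(120) + 3.098(182) − 4.33(67) = 1830.959 kcal/day.
TEE = 1830.959 × 1.375 = 2517.5686 kcal/day.
With stress factor 1.6: 2517.5686 × 1.6 = 4028.1098 kcal/day.
Carbohydrate energy = 32% × 4028.1098 = 1288.9951 kcal.
Carbohydrate = 1288.9951 ÷ 4 kcal/g = 322.2488 g.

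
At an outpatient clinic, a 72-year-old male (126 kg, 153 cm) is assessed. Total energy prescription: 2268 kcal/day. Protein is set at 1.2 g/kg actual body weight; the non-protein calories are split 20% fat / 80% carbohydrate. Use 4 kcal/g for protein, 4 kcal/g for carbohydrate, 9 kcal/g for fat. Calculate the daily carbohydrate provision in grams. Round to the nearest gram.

Protein = 1.2 × 126 = 151.2 g → 151.2 × 4 = 604.8 kcal.
Non-protein calories = 2268 − 604.8 = 1663.2 kcal.
Fat: 20% × 1663.2 = 332.64 kcal; carbohydrate: 1330.56 kcal.
Carbohydrate: 1330.56 kcal ÷ 4 kcal/g = 332.64 g.

333 g/day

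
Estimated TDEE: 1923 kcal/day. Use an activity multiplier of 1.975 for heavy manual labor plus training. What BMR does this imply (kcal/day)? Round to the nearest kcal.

BMR = TEE ÷ activity factor = 1923 ÷ 1.975 = 973.6709 kcal/day.

974 kcal/day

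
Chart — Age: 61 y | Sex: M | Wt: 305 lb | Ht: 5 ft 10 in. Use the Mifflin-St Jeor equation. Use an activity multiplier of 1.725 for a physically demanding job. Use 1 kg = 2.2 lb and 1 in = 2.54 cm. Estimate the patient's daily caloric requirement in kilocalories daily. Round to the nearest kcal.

Convert to metric: weight = 305 ÷ 2.2 = 138.6364 kg; height = (5×12 + 10) × 2.54 = 70 × 2.54 = 177.8 cm.
Mifflin-St Jeor (male): BMR = 10(138.6364) + 6.25(177.8) − 5(61) + 5 = 1386.3636 + 1111.25 − 305 + 5 = 2197.6136 kcal/day.
TEE = BMR × activity factor = 2197.6136 × 1.725 = 3790.8835 kcal/day.

3791 kilocalories daily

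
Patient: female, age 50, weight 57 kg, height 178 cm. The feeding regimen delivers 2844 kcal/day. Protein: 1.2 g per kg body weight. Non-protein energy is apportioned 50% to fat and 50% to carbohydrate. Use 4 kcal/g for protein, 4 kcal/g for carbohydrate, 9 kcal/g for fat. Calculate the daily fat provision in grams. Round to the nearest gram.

Protein = 1.2 × 57 = 68.4 g → 68.4 × 4 = 273.6 kcal.
Non-protein calories = 2844 − 273.6 = 2570.4 kcal.
Fat: 50% × 2570.4 = 1285.2 kcal; carbohydrate: 1285.2 kcal.
Fat: 1285.2 kcal ÷ 9 kcal/g = 142.8 g.

143 g/day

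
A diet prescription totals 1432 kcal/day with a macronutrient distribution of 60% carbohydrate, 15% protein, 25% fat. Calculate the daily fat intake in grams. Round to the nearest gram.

Fat energy = 25% × 1432 = 358 kcal.
At 9 kcal/g: 358 ÷ 9 = 39.7778 g.

40 g/day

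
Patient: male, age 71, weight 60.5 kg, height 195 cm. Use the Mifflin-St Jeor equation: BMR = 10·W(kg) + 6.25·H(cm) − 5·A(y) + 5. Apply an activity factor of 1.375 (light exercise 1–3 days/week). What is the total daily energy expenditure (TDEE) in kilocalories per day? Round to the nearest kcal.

2026 kilocalories per day

Mifflin-St Jeor (male): BMR = 10(60.5) + 6.25(195) − 5(71) + 5 = 605 + 1218.75 − 355 + 5 = 1473.75 kcal/day.
TEE = BMR × activity factor = 1473.75 × 1.375 = 2026.4063 kcal/day.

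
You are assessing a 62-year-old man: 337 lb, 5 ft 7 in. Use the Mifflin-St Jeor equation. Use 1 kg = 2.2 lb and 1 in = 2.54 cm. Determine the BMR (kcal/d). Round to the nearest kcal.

2290 kcal/d

Convert to metric: weight = 337 ÷ 2.2 = 153.1818 kg; height = (5×12 + 7) × 2.54 = 67 × 2.54 = 170.18 cm.
Mifflin-St Jeor (male): BMR = 10(153.1818) + 6.25(170.18) − 5(62) + 5 = 1531.8182 + 1063.625 − 310 + 5 = 2290.4432 kcal/day.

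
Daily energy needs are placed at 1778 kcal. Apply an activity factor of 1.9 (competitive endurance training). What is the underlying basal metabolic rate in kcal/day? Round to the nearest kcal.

BMR = TEE ÷ activity factor = 1778 ÷ 1.9 = 935.7895 kcal/day.

936 kcal/day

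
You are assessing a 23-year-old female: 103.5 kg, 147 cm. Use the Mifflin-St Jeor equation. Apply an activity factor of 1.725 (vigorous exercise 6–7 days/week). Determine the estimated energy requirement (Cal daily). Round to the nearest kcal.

2894 Cal daily

Mifflin-St Jeor (female): BMR = 10(103.5) + 6.25(147) − 5(23) − 161 = 1035 + 918.75 − 115 − 161 = 1677.75 kcal/day.
TEE = BMR × activity factor = 1677.75 × 1.725 = 2894.1188 kcal/day.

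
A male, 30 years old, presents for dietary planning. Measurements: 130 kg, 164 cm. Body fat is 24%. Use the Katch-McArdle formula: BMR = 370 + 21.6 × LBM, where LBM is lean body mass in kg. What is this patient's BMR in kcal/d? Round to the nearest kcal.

2504 kcal/d

LBM = 130 × (1 − 0.24) = 98.8 kg. Katch-McArdle: BMR = 370 + 21.6 × 98.8 = 2504.08 kcal/day.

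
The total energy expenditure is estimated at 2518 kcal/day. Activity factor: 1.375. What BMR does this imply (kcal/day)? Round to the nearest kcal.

1831 kcal/day

BMR = TEE ÷ activity factor = 2518 ÷ 1.375 = 1831.2727 kcal/day.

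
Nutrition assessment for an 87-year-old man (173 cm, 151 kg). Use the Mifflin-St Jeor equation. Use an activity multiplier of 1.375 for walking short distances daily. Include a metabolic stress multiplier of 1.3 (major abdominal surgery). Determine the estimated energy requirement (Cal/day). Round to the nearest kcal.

Mifflin-St Jeor (male): BMR = 10(151) + 6.25(173) − 5(87) + 5 = 1510 + 1081.25 − 435 + 5 = 2161.25 kcal/day.
TEE = BMR × activity factor = 2161.25 × 1.375 = 2971.7188 kcal/day.
Apply stress factor: 2971.7188 × 1.3 = 3863.2344 kcal/day.

3863 Cal/day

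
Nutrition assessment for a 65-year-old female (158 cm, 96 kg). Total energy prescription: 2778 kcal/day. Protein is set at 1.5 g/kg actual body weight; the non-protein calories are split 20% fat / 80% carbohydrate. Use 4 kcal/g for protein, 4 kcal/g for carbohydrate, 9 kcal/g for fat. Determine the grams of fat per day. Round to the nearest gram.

49 g/day

Protein = 1.5 × 96 = 144 g → 144 × 4 = 576 kcal.
Non-protein calories = 2778 − 576 = 2202 kcal.
Fat: 20% × 2202 = 440.4 kcal; carbohydrate: 1761.6 kcal.
Fat: 440.4 kcal ÷ 9 kcal/g = 48.9333 g.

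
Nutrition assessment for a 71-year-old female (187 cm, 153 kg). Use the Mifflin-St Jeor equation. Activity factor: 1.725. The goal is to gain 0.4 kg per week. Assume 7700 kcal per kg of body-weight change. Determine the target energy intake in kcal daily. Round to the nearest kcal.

Mifflin-St Jeor (female): BMR = 10(153) + 6.25(187) − 5(71) − 161 = 1530 + 1168.75 − 355 − 161 = 2182.75 kcal/day.
TEE = 2182.75 × 1.725 = 3765.2438 kcal/day.
Required daily surplus = 0.4 × 7700 ÷ 7 = 440 kcal/day.
Target intake = 3765.2438 + 440 = 4205.2438 kcal/day.

4205 kcal daily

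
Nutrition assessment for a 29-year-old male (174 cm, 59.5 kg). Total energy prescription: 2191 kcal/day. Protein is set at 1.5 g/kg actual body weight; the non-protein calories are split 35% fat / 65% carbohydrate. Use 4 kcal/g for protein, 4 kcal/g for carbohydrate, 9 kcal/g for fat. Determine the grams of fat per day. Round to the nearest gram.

71 g/day

Protein = 1.5 × 59.5 = 89.25 g → 89.25 × 4 = 357 kcal.
Non-protein calories = 2191 − 357 = 1834 kcal.
Fat: 35% × 1834 = 641.9 kcal; carbohydrate: 1192.1 kcal.
Fat: 641.9 kcal ÷ 9 kcal/g = 71.3222 g.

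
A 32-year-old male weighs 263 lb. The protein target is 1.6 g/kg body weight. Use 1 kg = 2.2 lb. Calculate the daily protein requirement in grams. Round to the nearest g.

191 g/day

Weight in kg = 263 ÷ 2.2 = 119.5455 kg.
Protein = 1.6 g/kg × 119.5455 kg = 191.2727 g/day.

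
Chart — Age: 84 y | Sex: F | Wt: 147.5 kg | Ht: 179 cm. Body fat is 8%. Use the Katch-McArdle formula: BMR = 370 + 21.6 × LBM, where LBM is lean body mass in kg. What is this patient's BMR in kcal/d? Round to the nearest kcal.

LBM = 147.5 × (1 − 0.08) = 135.7 kg. Katch-McArdle: BMR = 370 + 21.6 × 135.7 = 3301.12 kcal/day.

3301 kcal/d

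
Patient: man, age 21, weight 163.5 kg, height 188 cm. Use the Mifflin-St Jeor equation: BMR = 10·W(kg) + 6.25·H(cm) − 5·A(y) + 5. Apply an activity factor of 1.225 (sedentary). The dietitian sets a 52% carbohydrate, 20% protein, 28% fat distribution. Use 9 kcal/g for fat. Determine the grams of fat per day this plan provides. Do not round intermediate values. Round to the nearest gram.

103 g/day

Mifflin-St Jeor (male): BMR = 10(163.5) + 6.25(188) − 5(21) + 5 = 1635 + 1175 − 105 + 5 = 2710 kcal/day.
TEE = 2710 × 1.225 = 3319.75 kcal/day.
Fat energy = 28% × 3319.75 = 929.53 kcal.
Fat = 929.53 ÷ 9 kcal/g = 103.2811 g.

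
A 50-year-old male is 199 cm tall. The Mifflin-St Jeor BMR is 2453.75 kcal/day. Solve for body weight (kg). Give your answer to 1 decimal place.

145.5 kg

2453.75 = 10·W + 6.25(199) − 5(50) + 5
10·W = 2453.75 − 998.75 = 1455, so W = 145.5 kg.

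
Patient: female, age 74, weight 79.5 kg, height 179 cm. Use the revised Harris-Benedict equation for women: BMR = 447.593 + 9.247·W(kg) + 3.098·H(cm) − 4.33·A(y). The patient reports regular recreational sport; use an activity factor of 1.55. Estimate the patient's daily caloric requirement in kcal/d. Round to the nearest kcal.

Harris-Benedict: BMR = 447.593 + 9.247(79.5) + 3.098(179) − 4.33(74) = 1416.8515 kcal/day.
TEE = BMR × activity factor = 1416.8515 × 1.55 = 2196.1198 kcal/day.

2196 kcal/d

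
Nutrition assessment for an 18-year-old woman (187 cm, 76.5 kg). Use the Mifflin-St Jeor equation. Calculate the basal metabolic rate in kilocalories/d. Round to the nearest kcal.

Mifflin-St Jeor (female): BMR = 10(76.5) + 6.25(187) − 5(18) − 161 = 765 + 1168.75 − 90 − 161 = 1682.75 kcal/day.

1683 kilocalories/d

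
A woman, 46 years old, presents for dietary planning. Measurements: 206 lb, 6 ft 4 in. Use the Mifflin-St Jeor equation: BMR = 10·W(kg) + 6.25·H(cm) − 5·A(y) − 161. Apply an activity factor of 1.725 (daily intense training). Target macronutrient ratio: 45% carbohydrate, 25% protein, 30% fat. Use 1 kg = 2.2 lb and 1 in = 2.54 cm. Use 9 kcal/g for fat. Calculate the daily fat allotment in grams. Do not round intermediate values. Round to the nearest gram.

Convert to metric: weight = 206 ÷ 2.2 = 93.6364 kg; height = (6×12 + 4) × 2.54 = 76 × 2.54 = 193.04 cm.
Mifflin-St Jeor (female): BMR = 10(93.6364) + 6.25(193.04) − 5(46) − 161 = 936.3636 + 1206.5 − 230 − 161 = 1751.8636 kcal/day.
TEE = 1751.8636 × 1.725 = 3021.9648 kcal/day.
Fat energy = 30% × 3021.9648 = 906.5894 kcal.
Fat = 906.5894 ÷ 9 kcal/g = 100.7322 g.

101 g/day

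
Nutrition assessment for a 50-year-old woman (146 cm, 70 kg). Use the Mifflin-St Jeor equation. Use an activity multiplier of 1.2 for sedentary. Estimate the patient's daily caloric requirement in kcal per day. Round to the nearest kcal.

Mifflin-St Jeor (female): BMR = 10(70) + 6.25(146) − 5(50) − 161 = 700 + 912.5 − 250 − 161 = 1201.5 kcal/day.
TEE = BMR × activity factor = 1201.5 × 1.2 = 1441.8 kcal/day.

1442 kcal per day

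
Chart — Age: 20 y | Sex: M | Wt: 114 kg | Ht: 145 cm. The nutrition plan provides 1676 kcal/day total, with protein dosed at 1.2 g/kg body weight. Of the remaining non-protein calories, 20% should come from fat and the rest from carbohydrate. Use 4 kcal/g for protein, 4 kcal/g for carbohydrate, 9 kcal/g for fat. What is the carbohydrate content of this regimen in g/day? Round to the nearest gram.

226 g/day

Protein = 1.2 × 114 = 136.8 g → 136.8 × 4 = 547.2 kcal.
Non-protein calories = 1676 − 547.2 = 1128.8 kcal.
Fat: 20% × 1128.8 = 225.76 kcal; carbohydrate: 903.04 kcal.
Carbohydrate: 903.04 kcal ÷ 4 kcal/g = 225.76 g.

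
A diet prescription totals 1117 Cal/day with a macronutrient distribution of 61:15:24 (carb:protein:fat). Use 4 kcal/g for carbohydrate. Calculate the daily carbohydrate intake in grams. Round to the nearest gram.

Carbohydrate energy = 61% × 1117 = 681.37 kcal.
At 4 kcal/g: 681.37 ÷ 4 = 170.3425 g.

170 g/day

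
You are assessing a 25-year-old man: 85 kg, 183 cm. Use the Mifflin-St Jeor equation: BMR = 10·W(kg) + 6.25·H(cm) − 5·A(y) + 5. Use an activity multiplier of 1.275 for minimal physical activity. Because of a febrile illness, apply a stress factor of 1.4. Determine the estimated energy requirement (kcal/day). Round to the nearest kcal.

Mifflin-St Jeor (male): BMR = 10(85) + 6.25(183) − 5(25) + 5 = 850 + 1143.75 − 125 + 5 = 1873.75 kcal/day.
TEE = BMR × activity factor = 1873.75 × 1.275 = 2389.0313 kcal/day.
Apply stress factor: 2389.0313 × 1.4 = 3344.6438 kcal/day.

3345 kcal/day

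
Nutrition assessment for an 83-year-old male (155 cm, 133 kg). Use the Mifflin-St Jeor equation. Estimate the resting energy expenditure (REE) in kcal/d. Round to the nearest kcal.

1889 kcal/d

Mifflin-St Jeor (male): BMR = 10(133) + 6.25(155) − 5(83) + 5 = 1330 + 968.75 − 415 + 5 = 1888.75 kcal/day.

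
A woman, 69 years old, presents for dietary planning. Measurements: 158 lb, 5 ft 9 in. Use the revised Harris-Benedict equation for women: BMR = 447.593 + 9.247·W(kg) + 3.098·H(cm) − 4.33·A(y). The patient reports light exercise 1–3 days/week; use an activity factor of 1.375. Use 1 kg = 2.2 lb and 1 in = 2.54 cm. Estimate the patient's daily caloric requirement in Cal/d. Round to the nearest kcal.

1864 Cal/d

Convert to metric: weight = 158 ÷ 2.2 = 71.8182 kg; height = (5×12 + 9) × 2.54 = 69 × 2.54 = 175.26 cm.
Harris-Benedict: BMR = 447.593 + 9.247(71.8182) + 3.098(175.26) − 4.33(69) = 1355.8812 kcal/day.
TEE = BMR × activity factor = 1355.8812 × 1.375 = 1864.3367 kcal/day.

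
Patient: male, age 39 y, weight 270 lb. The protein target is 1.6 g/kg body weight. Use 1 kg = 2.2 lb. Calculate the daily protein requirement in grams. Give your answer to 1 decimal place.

Weight in kg = 270 ÷ 2.2 = 122.7273 kg.
Protein = 1.6 g/kg × 122.7273 kg = 196.3636 g/day.

196.4 g/day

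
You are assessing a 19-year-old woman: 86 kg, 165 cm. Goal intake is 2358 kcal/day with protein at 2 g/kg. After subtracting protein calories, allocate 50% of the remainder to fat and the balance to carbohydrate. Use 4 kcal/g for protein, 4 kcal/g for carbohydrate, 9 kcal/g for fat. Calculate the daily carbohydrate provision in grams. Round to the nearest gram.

Protein = 2 × 86 = 172 g → 172 × 4 = 688 kcal.
Non-protein calories = 2358 − 688 = 1670 kcal.
Fat: 50% × 1670 = 835 kcal; carbohydrate: 835 kcal.
Carbohydrate: 835 kcal ÷ 4 kcal/g = 208.75 g.

209 g/day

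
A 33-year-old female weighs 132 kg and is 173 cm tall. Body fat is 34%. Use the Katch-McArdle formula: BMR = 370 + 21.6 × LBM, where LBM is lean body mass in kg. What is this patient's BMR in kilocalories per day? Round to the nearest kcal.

LBM = 132 × (1 − 0.34) = 87.12 kg. Katch-McArdle: BMR = 370 + 21.6 × 87.12 = 2251.792 kcal/day.

2252 kilocalories per day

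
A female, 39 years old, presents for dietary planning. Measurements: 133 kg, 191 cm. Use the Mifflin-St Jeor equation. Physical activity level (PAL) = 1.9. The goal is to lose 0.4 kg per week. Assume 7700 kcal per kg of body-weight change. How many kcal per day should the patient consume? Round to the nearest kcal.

Mifflin-St Jeor (female): BMR = 10(133) + 6.25(191) − 5(39) − 161 = 1330 + 1193.75 − 195 − 161 = 2167.75 kcal/day.
TEE = 2167.75 × 1.9 = 4118.725 kcal/day.
Required daily deficit = 0.4 × 7700 ÷ 7 = 440 kcal/day.
Target intake = 4118.725 − 440 = 3678.725 kcal/day.

3679 kcal per day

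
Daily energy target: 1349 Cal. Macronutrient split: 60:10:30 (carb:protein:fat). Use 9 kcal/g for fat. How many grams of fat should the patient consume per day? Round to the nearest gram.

Fat energy = 30% × 1349 = 404.7 kcal.
At 9 kcal/g: 404.7 ÷ 9 = 44.9667 g.

45 g/day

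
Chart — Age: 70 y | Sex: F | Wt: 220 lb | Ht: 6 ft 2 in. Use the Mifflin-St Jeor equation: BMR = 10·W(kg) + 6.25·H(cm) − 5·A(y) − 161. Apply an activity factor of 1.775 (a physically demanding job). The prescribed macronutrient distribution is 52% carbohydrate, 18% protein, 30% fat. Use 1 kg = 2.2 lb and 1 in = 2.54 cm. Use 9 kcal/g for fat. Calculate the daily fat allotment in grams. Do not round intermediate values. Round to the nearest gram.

Convert to metric: weight = 220 ÷ 2.2 = 100 kg; height = (6×12 + 2) × 2.54 = 74 × 2.54 = 187.96 cm.
Mifflin-St Jeor (female): BMR = 10(100) + 6.25(187.96) − 5(70) − 161 = 1000 + 1174.75 − 350 − 161 = 1663.75 kcal/day.
TEE = 1663.75 × 1.775 = 2953.1563 kcal/day.
Fat energy = 30% × 2953.1563 = 885.9469 kcal.
Fat = 885.9469 ÷ 9 kcal/g = 98.4385 g.

98 g/day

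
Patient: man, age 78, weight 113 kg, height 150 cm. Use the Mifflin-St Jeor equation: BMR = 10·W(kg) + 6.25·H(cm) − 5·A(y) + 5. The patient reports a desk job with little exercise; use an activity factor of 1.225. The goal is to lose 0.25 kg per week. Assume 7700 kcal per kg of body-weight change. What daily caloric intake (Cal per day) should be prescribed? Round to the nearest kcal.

Mifflin-St Jeor (male): BMR = 10(113) + 6.25(150) − 5(78) + 5 = 1130 + 937.5 − 390 + 5 = 1682.5 kcal/day.
TEE = 1682.5 × 1.225 = 2061.0625 kcal/day.
Required daily deficit = 0.25 × 7700 ÷ 7 = 275 kcal/day.
Target intake = 2061.0625 − 275 = 1786.0625 kcal/day.

1786 Cal per day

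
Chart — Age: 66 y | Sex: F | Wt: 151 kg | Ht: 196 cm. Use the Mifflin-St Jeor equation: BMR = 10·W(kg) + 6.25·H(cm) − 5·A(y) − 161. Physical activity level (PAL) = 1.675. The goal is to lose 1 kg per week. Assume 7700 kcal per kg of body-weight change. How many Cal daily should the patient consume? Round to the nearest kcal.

Mifflin-St Jeor (female): BMR = 10(151) + 6.25(196) − 5(66) − 161 = 1510 + 1225 − 330 − 161 = 2244 kcal/day.
TEE = 2244 × 1.675 = 3758.7 kcal/day.
Required daily deficit = 1 × 7700 ÷ 7 = 1100 kcal/day.
Target intake = 3758.7 − 1100 = 2658.7 kcal/day.

2659 Cal daily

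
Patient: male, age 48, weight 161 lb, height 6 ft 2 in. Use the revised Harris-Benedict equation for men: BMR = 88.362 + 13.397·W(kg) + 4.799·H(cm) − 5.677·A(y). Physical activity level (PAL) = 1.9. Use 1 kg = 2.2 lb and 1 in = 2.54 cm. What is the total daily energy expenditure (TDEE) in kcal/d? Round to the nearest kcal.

3227 kcal/d

Convert to metric: weight = 161 ÷ 2.2 = 73.1818 kg; height = (6×12 + 2) × 2.54 = 74 × 2.54 = 187.96 cm.
Harris-Benedict: BMR = 88.362 + 13.397(73.1818) + 4.799(187.96) − 5.677(48) = 1698.3029 kcal/day.
TEE = BMR × activity factor = 1698.3029 × 1.9 = 3226.7754 kcal/day.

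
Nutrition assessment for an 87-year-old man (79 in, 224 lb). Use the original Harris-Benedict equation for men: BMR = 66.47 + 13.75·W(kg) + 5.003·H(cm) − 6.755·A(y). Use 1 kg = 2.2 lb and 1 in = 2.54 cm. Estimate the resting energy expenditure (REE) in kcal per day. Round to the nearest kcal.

1883 kcal per day

Convert to metric: weight = 224 ÷ 2.2 = 101.8182 kg; height = 79 × 2.54 = 200.66 cm.
Harris-Benedict: BMR = 66.47 + 13.75(101.8182) + 5.003(200.66) − 6.755(87) = 1882.687 kcal/day.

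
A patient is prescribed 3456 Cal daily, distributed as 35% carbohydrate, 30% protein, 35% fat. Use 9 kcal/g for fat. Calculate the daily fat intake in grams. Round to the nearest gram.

134 g/day

Fat energy = 35% × 3456 = 1209.6 kcal.
At 9 kcal/g: 1209.6 ÷ 9 = 134.4 g.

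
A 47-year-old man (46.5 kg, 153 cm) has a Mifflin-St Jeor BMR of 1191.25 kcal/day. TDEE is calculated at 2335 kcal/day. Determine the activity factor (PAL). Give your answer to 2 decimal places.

1.96

Activity factor = TEE ÷ BMR = 2335 ÷ 1191.25 = 1.96.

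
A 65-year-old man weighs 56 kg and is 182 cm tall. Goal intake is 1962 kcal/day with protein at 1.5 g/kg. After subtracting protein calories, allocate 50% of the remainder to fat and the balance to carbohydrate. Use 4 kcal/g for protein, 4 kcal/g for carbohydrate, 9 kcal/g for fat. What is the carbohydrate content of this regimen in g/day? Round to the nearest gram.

203 g/day

Protein = 1.5 × 56 = 84 g → 84 × 4 = 336 kcal.
Non-protein calories = 1962 − 336 = 1626 kcal.
Fat: 50% × 1626 = 813 kcal; carbohydrate: 813 kcal.
Carbohydrate: 813 kcal ÷ 4 kcal/g = 203.25 g.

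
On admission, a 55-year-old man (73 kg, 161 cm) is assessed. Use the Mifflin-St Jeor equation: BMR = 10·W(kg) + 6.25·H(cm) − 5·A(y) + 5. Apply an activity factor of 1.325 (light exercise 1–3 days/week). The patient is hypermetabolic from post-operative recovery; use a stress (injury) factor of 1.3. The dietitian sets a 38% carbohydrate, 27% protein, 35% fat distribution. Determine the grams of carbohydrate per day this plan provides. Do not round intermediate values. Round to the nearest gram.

Mifflin-St Jeor (male): BMR = 10(73) + 6.25(161) − 5(55) + 5 = 730 + 1006.25 − 275 + 5 = 1466.25 kcal/day.
TEE = 1466.25 × 1.325 = 1942.7813 kcal/day.
With stress factor 1.3: 1942.7813 × 1.3 = 2525.6156 kcal/day.
Carbohydrate energy = 38% × 2525.6156 = 959.7339 kcal.
Carbohydrate = 959.7339 ÷ 4 kcal/g = 239.9335 g.

240 g/day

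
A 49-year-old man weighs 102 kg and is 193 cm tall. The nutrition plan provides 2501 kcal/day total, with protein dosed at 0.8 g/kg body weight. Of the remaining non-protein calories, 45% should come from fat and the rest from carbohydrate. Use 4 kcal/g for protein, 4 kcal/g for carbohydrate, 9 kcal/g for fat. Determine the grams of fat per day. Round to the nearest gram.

109 g/day

Protein = 0.8 × 102 = 81.6 g → 81.6 × 4 = 326.4 kcal.
Non-protein calories = 2501 − 326.4 = 2174.6 kcal.
Fat: 45% × 2174.6 = 978.57 kcal; carbohydrate: 1196.03 kcal.
Fat: 978.57 kcal ÷ 9 kcal/g = 108.73 g.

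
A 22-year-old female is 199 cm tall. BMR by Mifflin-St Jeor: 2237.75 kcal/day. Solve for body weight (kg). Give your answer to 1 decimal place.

2237.75 = 10·W + 6.25(199) − 5(22) − 161
10·W = 2237.75 − 972.75 = 1265, so W = 126.5 kg.

126.5 kg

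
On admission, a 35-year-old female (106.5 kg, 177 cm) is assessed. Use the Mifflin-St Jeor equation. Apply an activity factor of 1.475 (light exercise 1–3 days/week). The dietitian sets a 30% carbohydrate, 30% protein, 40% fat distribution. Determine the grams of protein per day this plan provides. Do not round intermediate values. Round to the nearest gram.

Mifflin-St Jeor (female): BMR = 10(106.5) + 6.25(177) − 5(35) − 161 = 1065 + 1106.25 − 175 − 161 = 1835.25 kcal/day.
TEE = 1835.25 × 1.475 = 2706.9938 kcal/day.
Protein energy = 30% × 2706.9938 = 812.0981 kcal.
Protein = 812.0981 ÷ 4 kcal/g = 203.0245 g.

203 g/day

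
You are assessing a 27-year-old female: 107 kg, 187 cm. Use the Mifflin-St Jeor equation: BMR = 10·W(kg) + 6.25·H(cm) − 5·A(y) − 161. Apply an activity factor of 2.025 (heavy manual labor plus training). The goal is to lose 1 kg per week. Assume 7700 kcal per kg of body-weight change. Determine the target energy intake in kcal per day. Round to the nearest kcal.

Mifflin-St Jeor (female): BMR = 10(107) + 6.25(187) − 5(27) − 161 = 1070 + 1168.75 − 135 − 161 = 1942.75 kcal/day.
TEE = 1942.75 × 2.025 = 3934.0688 kcal/day.
Required daily deficit = 1 × 7700 ÷ 7 = 1100 kcal/day.
Target intake = 3934.0688 − 1100 = 2834.0688 kcal/day.

2834 kcal per day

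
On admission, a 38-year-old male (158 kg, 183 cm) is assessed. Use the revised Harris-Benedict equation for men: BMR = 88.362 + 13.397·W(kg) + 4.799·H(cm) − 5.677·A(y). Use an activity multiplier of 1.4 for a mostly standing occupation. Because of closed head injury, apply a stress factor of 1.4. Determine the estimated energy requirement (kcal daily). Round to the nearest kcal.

5620 kcal daily

Harris-Benedict: BMR = 88.362 + 13.397(158) + 4.799(183) − 5.677(38) = 2867.579 kcal/day.
TEE = BMR × activity factor = 2867.579 × 1.4 = 4014.6106 kcal/day.
Apply stress factor: 4014.6106 × 1.4 = 5620.4548 kcal/day.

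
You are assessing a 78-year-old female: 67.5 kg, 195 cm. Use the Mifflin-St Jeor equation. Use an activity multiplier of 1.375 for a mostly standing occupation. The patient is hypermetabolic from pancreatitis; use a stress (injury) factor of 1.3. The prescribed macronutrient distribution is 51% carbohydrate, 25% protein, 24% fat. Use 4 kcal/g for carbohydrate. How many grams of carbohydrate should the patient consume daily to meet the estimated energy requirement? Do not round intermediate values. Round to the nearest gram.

306 g/day

Mifflin-St Jeor (female): BMR = 10(67.5) + 6.25(195) − 5(78) − 161 = 675 + 1218.75 − 390 − 161 = 1342.75 kcal/day.
TEE = 1342.75 × 1.375 = 1846.2813 kcal/day.
With stress factor 1.3: 1846.2813 × 1.3 = 2400.1656 kcal/day.
Carbohydrate energy = 51% × 2400.1656 = 1224.0845 kcal.
Carbohydrate = 1224.0845 ÷ 4 kcal/g = 306.0211 g.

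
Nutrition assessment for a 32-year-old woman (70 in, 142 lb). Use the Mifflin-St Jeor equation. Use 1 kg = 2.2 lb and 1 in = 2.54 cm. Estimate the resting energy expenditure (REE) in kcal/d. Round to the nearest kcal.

Convert to metric: weight = 142 ÷ 2.2 = 64.5455 kg; height = 70 × 2.54 = 177.8 cm.
Mifflin-St Jeor (female): BMR = 10(64.5455) + 6.25(177.8) − 5(32) − 161 = 645.4545 + 1111.25 − 160 − 161 = 1435.7045 kcal/day.

1436 kcal/d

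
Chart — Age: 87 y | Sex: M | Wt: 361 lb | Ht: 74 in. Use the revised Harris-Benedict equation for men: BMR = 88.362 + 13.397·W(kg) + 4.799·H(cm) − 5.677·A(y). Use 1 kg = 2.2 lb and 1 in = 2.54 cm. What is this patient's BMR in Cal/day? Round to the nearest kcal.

2695 Cal/day

Convert to metric: weight = 361 ÷ 2.2 = 164.0909 kg; height = 74 × 2.54 = 187.96 cm.
Harris-Benedict: BMR = 88.362 + 13.397(164.0909) + 4.799(187.96) − 5.677(87) = 2694.8089 kcal/day.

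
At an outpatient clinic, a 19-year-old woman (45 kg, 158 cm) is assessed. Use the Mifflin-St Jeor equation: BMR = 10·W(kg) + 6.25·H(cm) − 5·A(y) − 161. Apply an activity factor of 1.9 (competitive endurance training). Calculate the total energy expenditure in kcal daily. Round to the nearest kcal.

2245 kcal daily

Mifflin-St Jeor (female): BMR = 10(45) + 6.25(158) − 5(19) − 161 = 450 + 987.5 − 95 − 161 = 1181.5 kcal/day.
TEE = BMR × activity factor = 1181.5 × 1.9 = 2244.85 kcal/day.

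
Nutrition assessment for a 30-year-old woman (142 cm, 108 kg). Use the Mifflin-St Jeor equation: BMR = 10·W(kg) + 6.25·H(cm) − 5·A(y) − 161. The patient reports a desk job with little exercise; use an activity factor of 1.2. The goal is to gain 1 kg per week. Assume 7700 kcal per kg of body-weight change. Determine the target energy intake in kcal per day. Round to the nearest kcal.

3088 kcal per day

Mifflin-St Jeor (female): BMR = 10(108) + 6.25(142) − 5(30) − 161 = 1080 + 887.5 − 150 − 161 = 1656.5 kcal/day.
TEE = 1656.5 × 1.2 = 1987.8 kcal/day.
Required daily surplus = 1 × 7700 ÷ 7 = 1100 kcal/day.
Target intake = 1987.8 + 1100 = 3087.8 kcal/day.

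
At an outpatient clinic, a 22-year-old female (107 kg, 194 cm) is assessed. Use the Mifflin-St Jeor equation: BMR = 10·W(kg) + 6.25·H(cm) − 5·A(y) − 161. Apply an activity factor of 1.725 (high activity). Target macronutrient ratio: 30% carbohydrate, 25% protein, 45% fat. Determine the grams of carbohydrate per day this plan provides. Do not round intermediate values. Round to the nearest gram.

Mifflin-St Jeor (female): BMR = 10(107) + 6.25(194) − 5(22) − 161 = 1070 + 1212.5 − 110 − 161 = 2011.5 kcal/day.
TEE = 2011.5 × 1.725 = 3469.8375 kcal/day.
Carbohydrate energy = 30% × 3469.8375 = 1040.9513 kcal.
Carbohydrate = 1040.9513 ÷ 4 kcal/g = 260.2378 g.

260 g/day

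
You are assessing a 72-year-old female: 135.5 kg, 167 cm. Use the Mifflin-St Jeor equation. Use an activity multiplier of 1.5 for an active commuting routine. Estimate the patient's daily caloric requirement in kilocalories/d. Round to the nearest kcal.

Mifflin-St Jeor (female): BMR = 10(135.5) + 6.25(167) − 5(72) − 161 = 1355 + 1043.75 − 360 − 161 = 1877.75 kcal/day.
TEE = BMR × activity factor = 1877.75 × 1.5 = 2816.625 kcal/day.

2817 kilocalories/d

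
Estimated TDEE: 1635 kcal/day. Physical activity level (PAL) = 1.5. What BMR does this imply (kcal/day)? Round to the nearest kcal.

1090 kcal/day

BMR = TEE ÷ activity factor = 1635 ÷ 1.5 = 1090 kcal/day.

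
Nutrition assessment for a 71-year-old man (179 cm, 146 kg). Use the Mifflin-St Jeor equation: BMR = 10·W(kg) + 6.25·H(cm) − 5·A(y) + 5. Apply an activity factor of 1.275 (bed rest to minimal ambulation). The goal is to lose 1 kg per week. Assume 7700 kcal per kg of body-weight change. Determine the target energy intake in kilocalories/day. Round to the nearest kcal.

Mifflin-St Jeor (male): BMR = 10(146) + 6.25(179) − 5(71) + 5 = 1460 + 1118.75 − 355 + 5 = 2228.75 kcal/day.
TEE = 2228.75 × 1.275 = 2841.6563 kcal/day.
Required daily deficit = 1 × 7700 ÷ 7 = 1100 kcal/day.
Target intake = 2841.6563 − 1100 = 1741.6563 kcal/day.

1742 kilocalories/day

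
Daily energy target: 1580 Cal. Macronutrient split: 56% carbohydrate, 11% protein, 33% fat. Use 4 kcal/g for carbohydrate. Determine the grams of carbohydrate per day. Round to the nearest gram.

Carbohydrate energy = 56% × 1580 = 884.8 kcal.
At 4 kcal/g: 884.8 ÷ 4 = 221.2 g.

221 g/day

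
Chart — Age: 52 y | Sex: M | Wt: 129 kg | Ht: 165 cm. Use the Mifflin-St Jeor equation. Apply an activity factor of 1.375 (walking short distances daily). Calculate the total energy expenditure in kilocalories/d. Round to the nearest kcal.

Mifflin-St Jeor (male): BMR = 10(129) + 6.25(165) − 5(52) + 5 = 1290 + 1031.25 − 260 + 5 = 2066.25 kcal/day.
TEE = BMR × activity factor = 2066.25 × 1.375 = 2841.0938 kcal/day.

2841 kilocalories/d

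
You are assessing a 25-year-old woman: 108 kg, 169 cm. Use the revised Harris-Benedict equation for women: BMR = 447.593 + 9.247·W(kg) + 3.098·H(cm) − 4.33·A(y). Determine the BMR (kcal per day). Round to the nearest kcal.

1862 kcal per day

Harris-Benedict: BMR = 447.593 + 9.247(108) + 3.098(169) − 4.33(25) = 1861.581 kcal/day.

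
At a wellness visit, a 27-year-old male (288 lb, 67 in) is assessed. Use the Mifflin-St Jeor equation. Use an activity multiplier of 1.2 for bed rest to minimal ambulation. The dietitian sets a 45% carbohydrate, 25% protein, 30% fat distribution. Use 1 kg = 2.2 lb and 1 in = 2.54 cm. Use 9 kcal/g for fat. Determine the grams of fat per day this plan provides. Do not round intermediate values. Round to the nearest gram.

Convert to metric: weight = 288 ÷ 2.2 = 130.9091 kg; height = 67 × 2.54 = 170.18 cm.
Mifflin-St Jeor (male): BMR = 10(130.9091) + 6.25(170.18) − 5(27) + 5 = 1309.0909 + 1063.625 − 135 + 5 = 2242.7159 kcal/day.
TEE = 2242.7159 × 1.2 = 2691.2591 kcal/day.
Fat energy = 30% × 2691.2591 = 807.3777 kcal.
Fat = 807.3777 ÷ 9 kcal/g = 89.7086 g.

90 g/day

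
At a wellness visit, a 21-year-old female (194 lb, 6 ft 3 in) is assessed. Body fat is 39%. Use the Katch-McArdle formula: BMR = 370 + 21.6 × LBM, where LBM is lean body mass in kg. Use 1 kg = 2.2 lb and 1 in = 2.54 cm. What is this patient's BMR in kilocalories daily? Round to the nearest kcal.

Convert to metric: weight = 194 ÷ 2.2 = 88.1818 kg; height = (6×12 + 3) × 2.54 = 75 × 2.54 = 190.5 cm.
LBM = 88.1818 × (1 − 0.39) = 53.7909 kg. Katch-McArdle: BMR = 370 + 21.6 × 53.7909 = 1531.8836 kcal/day.

1532 kilocalories daily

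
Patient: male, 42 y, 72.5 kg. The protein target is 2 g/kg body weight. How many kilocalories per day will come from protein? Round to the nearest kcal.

580 kcal/day

Protein = 2 g/kg × 72.5 kg = 145 g/day.
Protein energy = 145 g × 4 kcal/g = 580 kcal/day.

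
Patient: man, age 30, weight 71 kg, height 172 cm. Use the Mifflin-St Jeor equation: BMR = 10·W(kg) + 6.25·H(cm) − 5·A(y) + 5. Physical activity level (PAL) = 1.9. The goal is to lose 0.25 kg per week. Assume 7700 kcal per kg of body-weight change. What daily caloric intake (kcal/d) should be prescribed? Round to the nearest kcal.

2841 kcal/d

Mifflin-St Jeor (male): BMR = 10(71) + 6.25(172) − 5(30) + 5 = 710 + 1075 − 150 + 5 = 1640 kcal/day.
TEE = 1640 × 1.9 = 3116 kcal/day.
Required daily deficit = 0.25 × 7700 ÷ 7 = 275 kcal/day.
Target intake = 3116 − 275 = 2841 kcal/day.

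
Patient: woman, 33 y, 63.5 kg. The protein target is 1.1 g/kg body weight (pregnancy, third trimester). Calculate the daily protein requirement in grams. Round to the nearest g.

Protein = 1.1 g/kg × 63.5 kg = 69.85 g/day.

70 g/day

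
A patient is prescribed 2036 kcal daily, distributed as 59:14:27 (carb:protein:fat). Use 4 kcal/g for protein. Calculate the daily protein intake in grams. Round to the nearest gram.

71 g/day

Protein energy = 14% × 2036 = 285.04 kcal.
At 4 kcal/g: 285.04 ÷ 4 = 71.26 g.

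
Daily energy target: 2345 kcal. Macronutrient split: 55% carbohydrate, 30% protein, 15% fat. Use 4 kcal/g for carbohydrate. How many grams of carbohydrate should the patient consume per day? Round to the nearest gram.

Carbohydrate energy = 55% × 2345 = 1289.75 kcal.
At 4 kcal/g: 1289.75 ÷ 4 = 322.4375 g.

322 g/day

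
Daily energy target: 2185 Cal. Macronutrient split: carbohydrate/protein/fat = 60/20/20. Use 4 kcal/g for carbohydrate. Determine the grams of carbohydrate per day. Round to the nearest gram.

328 g/day

Carbohydrate energy = 60% × 2185 = 1311 kcal.
At 4 kcal/g: 1311 ÷ 4 = 327.75 g.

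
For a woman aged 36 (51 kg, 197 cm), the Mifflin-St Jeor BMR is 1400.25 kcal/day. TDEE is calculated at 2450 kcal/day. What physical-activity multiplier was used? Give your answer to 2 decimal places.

1.75

Activity factor = TEE ÷ BMR = 2450 ÷ 1400.25 = 1.75.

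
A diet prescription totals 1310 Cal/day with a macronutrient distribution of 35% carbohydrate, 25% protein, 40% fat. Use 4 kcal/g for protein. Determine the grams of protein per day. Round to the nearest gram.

Protein energy = 25% × 1310 = 327.5 kcal.
At 4 kcal/g: 327.5 ÷ 4 = 81.875 g.

82 g/day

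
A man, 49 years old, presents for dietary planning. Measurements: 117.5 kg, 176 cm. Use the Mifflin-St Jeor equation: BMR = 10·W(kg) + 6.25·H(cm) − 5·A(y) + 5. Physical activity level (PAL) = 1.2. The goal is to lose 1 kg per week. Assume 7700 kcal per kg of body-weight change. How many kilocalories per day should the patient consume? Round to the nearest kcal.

Mifflin-St Jeor (male): BMR = 10(117.5) + 6.25(176) − 5(49) + 5 = 1175 + 1100 − 245 + 5 = 2035 kcal/day.
TEE = 2035 × 1.2 = 2442 kcal/day.
Required daily deficit = 1 × 7700 ÷ 7 = 1100 kcal/day.
Target intake = 2442 − 1100 = 1342 kcal/day.

1342 kilocalories per day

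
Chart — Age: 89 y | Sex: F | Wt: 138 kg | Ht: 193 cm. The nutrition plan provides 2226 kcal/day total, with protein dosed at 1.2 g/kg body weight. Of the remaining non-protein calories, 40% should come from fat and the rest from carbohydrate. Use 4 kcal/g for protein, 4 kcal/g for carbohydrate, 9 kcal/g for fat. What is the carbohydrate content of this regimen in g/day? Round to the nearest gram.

Protein = 1.2 × 138 = 165.6 g → 165.6 × 4 = 662.4 kcal.
Non-protein calories = 2226 − 662.4 = 1563.6 kcal.
Fat: 40% × 1563.6 = 625.44 kcal; carbohydrate: 938.16 kcal.
Carbohydrate: 938.16 kcal ÷ 4 kcal/g = 234.54 g.

235 g/day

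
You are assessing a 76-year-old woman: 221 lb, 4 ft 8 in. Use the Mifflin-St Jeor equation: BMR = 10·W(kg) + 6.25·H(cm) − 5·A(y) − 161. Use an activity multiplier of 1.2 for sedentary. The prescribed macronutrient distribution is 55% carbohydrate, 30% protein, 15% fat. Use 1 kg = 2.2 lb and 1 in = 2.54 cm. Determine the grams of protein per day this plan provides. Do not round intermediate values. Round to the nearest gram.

Convert to metric: weight = 221 ÷ 2.2 = 100.4545 kg; height = (4×12 + 8) × 2.54 = 56 × 2.54 = 142.24 cm.
Mifflin-St Jeor (female): BMR = 10(100.4545) + 6.25(142.24) − 5(76) − 161 = 1004.5455 + 889 − 380 − 161 = 1352.5455 kcal/day.
TEE = 1352.5455 × 1.2 = 1623.0545 kcal/day.
Protein energy = 30% × 1623.0545 = 486.9164 kcal.
Protein = 486.9164 ÷ 4 kcal/g = 121.7291 g.

122 g/day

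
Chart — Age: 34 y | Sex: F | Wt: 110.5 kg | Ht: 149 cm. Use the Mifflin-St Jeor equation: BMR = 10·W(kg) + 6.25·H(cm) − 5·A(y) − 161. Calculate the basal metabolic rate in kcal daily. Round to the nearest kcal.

1705 kcal daily

Mifflin-St Jeor (female): BMR = 10(110.5) + 6.25(149) − 5(34) − 161 = 1105 + 931.25 − 170 − 161 = 1705.25 kcal/day.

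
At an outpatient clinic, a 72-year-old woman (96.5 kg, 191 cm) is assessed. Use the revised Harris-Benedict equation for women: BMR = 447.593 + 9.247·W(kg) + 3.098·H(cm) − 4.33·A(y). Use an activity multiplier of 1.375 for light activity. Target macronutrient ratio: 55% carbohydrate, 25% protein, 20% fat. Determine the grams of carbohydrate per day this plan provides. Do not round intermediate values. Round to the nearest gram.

306 g/day

Harris-Benedict: BMR = 447.593 + 9.247(96.5) + 3.098(191) − 4.33(72) = 1619.8865 kcal/day.
TEE = 1619.8865 × 1.375 = 2227.3439 kcal/day.
Carbohydrate energy = 55% × 2227.3439 = 1225.0392 kcal.
Carbohydrate = 1225.0392 ÷ 4 kcal/g = 306.2598 g.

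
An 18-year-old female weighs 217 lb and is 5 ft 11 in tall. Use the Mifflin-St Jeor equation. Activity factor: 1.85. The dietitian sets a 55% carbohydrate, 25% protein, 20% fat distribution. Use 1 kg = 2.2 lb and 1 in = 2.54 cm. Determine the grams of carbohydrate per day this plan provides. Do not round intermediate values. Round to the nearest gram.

Convert to metric: weight = 217 ÷ 2.2 = 98.6364 kg; height = (5×12 + 11) × 2.54 = 71 × 2.54 = 180.34 cm.
Mifflin-St Jeor (female): BMR = 10(98.6364) + 6.25(180.34) − 5(18) − 161 = 986.3636 + 1127.125 − 90 − 161 = 1862.4886 kcal/day.
TEE = 1862.4886 × 1.85 = 3445.604 kcal/day.
Carbohydrate energy = 55% × 3445.604 = 1895.0822 kcal.
Carbohydrate = 1895.0822 ÷ 4 kcal/g = 473.7705 g.

474 g/day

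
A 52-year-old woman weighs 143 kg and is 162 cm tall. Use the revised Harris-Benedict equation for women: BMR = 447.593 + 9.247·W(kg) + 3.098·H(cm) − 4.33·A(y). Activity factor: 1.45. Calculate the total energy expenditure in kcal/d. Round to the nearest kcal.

2968 kcal/d

Harris-Benedict: BMR = 447.593 + 9.247(143) + 3.098(162) − 4.33(52) = 2046.63 kcal/day.
TEE = BMR × activity factor = 2046.63 × 1.45 = 2967.6135 kcal/day.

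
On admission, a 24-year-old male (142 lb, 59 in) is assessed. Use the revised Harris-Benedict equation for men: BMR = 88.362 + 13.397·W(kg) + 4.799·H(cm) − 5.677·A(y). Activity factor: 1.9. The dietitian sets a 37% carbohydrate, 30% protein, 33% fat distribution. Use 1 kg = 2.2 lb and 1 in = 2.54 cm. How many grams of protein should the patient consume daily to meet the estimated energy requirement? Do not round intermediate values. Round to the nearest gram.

219 g/day

Convert to metric: weight = 142 ÷ 2.2 = 64.5455 kg; height = 59 × 2.54 = 149.86 cm.
Harris-Benedict: BMR = 88.362 + 13.397(64.5455) + 4.799(149.86) − 5.677(24) = 1536.0076 kcal/day.
TEE = 1536.0076 × 1.9 = 2918.4144 kcal/day.
Protein energy = 30% × 2918.4144 = 875.5243 kcal.
Protein = 875.5243 ÷ 4 kcal/g = 218.8811 g.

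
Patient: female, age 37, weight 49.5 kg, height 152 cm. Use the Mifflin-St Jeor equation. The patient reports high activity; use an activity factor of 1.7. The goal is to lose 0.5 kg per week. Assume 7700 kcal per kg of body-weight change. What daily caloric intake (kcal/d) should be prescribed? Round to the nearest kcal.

1318 kcal/d

Mifflin-St Jeor (female): BMR = 10(49.5) + 6.25(152) − 5(37) − 161 = 495 + 950 − 185 − 161 = 1099 kcal/day.
TEE = 1099 × 1.7 = 1868.3 kcal/day.
Required daily deficit = 0.5 × 7700 ÷ 7 = 550 kcal/day.
Target intake = 1868.3 − 550 = 1318.3 kcal/day.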